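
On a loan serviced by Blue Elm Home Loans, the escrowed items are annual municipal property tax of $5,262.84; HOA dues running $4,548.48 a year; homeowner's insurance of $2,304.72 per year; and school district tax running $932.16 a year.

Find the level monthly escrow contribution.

Municipal property tax — $5,262.84/yr
HOA dues — $4,548.48/yr
Homeowner's insurance — $2,304.72/yr
School district tax — $932.16/yr
Annual escrow total = $5,262.84 + $4,548.48 + $2,304.72 + $932.16 = $13,048.20
Per month = $13,048.20 / 12 = $1,087.35

$1,087.35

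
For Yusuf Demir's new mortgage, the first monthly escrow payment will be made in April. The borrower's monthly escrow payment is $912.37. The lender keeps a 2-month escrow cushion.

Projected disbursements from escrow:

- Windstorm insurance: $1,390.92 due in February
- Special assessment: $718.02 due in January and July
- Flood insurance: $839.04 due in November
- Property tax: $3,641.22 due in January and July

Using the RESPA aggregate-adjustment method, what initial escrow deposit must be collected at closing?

Cushion = 2 × $912.37 = $1,824.74
Trial balance (start $0, +$912.37 each month, − disbursements):
  Apr: +$912.37 → $912.37
  May: +$912.37 → $1,824.74
  Jun: +$912.37 → $2,737.11
  Jul: +$912.37 − $4,359.24 → -$709.76
  Aug: +$912.37 → $202.61
  Sep: +$912.37 → $1,114.98
  Oct: +$912.37 → $2,027.35
  Nov: +$912.37 − $839.04 → $2,100.68
  Dec: +$912.37 → $3,013.05
  Jan: +$912.37 − $4,359.24 → -$433.82
  Feb: +$912.37 − $1,390.92 → -$912.37
  Mar: +$912.37 → $0.00
Lowest trial balance = -$912.37 (Feb)
Initial deposit = cushion − low point = $1,824.74 − (-$912.37) = $2,737.11

$2,737.11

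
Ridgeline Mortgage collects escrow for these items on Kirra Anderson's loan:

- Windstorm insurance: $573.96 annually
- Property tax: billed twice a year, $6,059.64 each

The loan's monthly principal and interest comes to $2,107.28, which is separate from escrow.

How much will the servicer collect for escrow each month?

Windstorm insurance — $573.96 per year
Property tax — $6,059.64 × 2 = $12,119.28 per year
Yearly total = $573.96 + $12,119.28 = $12,693.24
Monthly escrow = $12,693.24 ÷ 12 = $1,057.77

$1,057.77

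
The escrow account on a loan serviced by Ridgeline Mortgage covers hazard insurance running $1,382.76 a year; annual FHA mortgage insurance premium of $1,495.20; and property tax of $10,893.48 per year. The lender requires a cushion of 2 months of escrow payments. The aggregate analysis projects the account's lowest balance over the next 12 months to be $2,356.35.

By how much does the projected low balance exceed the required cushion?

$61.11

Hazard insurance = $1,382.76
FHA mortgage insurance premium = $1,495.20
Property tax = $10,893.48
Total annual escrow = $13,771.44
Monthly = $13,771.44 ÷ 12 = $1,147.62
Required reserve = 2 × $1,147.62 = $2,295.24
Surplus = $2,356.35 − $2,295.24 = $61.11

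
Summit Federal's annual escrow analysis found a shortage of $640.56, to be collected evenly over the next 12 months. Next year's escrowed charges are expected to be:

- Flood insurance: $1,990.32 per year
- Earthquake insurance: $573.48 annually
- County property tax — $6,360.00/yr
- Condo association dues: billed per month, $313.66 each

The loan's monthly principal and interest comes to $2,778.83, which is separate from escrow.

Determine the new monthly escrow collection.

Flood insurance: $1,990.32 per year
Earthquake insurance: $573.48 per year
County property tax: $6,360.00 per year
Condo association dues: $313.66 × 12 = $3,763.92 per year
Combined annual = $12,687.72
Monthly = $12,687.72 / 12 = $1,057.31
Shortage per month = $640.56 / 12 = $53.38
New monthly escrow = $1,057.31 + $53.38 = $1,110.69

$1,110.69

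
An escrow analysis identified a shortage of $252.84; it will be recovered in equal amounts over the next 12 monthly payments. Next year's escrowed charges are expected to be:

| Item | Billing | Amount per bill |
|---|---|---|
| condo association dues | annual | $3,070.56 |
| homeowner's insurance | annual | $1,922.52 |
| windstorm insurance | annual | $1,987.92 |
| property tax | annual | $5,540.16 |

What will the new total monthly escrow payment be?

$1,064.50

Condo association dues — $3,070.56 annually
Homeowner's insurance — $1,922.52 annually
Windstorm insurance — $1,987.92 annually
Property tax — $5,540.16 annually
Total per year = $3,070.56 + $1,922.52 + $1,987.92 + $5,540.16 = $12,521.16
Per month = $12,521.16 ÷ 12 = $1,043.43
Shortage spread = $252.84 ÷ 12 = $21.07/mo
Adjusted monthly = $1,043.43 + $21.07 = $1,064.50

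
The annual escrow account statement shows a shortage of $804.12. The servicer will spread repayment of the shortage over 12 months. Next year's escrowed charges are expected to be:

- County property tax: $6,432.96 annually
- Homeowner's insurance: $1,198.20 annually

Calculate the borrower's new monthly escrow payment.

$702.94

County property tax = $6,432.96 annually
Homeowner's insurance = $1,198.20 annually
Total annual escrow = $7,631.16
Monthly escrow = $7,631.16 / 12 = $635.93
Monthly shortage recovery: $804.12 ÷ 12 = $67.01
Adjusted monthly = $635.93 + $67.01 = $702.94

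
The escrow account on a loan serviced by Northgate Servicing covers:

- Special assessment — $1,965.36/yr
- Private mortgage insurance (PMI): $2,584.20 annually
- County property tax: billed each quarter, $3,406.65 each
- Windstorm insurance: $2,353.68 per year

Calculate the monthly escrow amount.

Special assessment: $1,965.36 per year
Private mortgage insurance (PMI): $2,584.20 per year
County property tax: $3,406.65 × 4 = $13,626.60 per year
Windstorm insurance: $2,353.68 per year
Combined annual = $1,965.36 + $2,584.20 + $13,626.60 + $2,353.68 = $20,529.84
Monthly = $20,529.84 ÷ 12 = $1,710.82

$1,710.82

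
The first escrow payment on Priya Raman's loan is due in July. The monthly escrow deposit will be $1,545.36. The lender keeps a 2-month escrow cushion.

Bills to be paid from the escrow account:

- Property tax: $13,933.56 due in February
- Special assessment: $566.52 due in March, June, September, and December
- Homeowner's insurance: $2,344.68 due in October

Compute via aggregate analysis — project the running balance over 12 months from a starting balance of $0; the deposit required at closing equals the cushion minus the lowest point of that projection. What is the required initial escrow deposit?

Cushion = 2 × $1,545.36 = $3,090.72
Trial balance (start $0, +$1,545.36 each month, − disbursements):
  Jul: +$1,545.36 → $1,545.36
  Aug: +$1,545.36 → $3,090.72
  Sep: +$1,545.36 − $566.52 → $4,069.56
  Oct: +$1,545.36 − $2,344.68 → $3,270.24
  Nov: +$1,545.36 → $4,815.60
  Dec: +$1,545.36 − $566.52 → $5,794.44
  Jan: +$1,545.36 → $7,339.80
  Feb: +$1,545.36 − $13,933.56 → -$5,048.40
  Mar: +$1,545.36 − $566.52 → -$4,069.56
  Apr: +$1,545.36 → -$2,524.20
  May: +$1,545.36 → -$978.84
  Jun: +$1,545.36 − $566.52 → $0.00
Lowest trial balance = -$5,048.40 (Feb)
Initial deposit = cushion − low point = $3,090.72 − (-$5,048.40) = $8,139.12

$8,139.12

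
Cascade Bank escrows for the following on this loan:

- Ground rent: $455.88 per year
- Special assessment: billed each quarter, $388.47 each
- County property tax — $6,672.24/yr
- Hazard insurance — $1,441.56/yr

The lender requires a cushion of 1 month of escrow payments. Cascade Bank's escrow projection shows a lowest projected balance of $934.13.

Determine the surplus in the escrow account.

$90.50

Ground rent = $455.88/yr
Special assessment = $388.47 × 4 = $1,553.88/yr
County property tax = $6,672.24/yr
Hazard insurance = $1,441.56/yr
Total annual escrow = $455.88 + $1,553.88 + $6,672.24 + $1,441.56 = $10,123.56
Monthly escrow = $10,123.56 / 12 = $843.63
Required cushion = 1 × $843.63 = $843.63
Excess over cushion: $934.13 − $843.63 = $90.50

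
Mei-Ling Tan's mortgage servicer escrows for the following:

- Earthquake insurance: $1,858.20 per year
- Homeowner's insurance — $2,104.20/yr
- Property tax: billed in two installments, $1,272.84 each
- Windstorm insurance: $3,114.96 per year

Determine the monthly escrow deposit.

$801.92

Earthquake insurance — $1,858.20 annually
Homeowner's insurance — $2,104.20 annually
Property tax — $1,272.84 × 2 = $2,545.68 annually
Windstorm insurance — $3,114.96 annually
Total annual escrow = $1,858.20 + $2,104.20 + $2,545.68 + $3,114.96 = $9,623.04
Per month = $9,623.04 ÷ 12 = $801.92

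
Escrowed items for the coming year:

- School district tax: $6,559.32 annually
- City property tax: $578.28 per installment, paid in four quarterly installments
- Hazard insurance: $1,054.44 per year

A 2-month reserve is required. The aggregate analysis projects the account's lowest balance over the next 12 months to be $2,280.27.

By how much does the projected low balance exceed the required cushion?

$625.79

School district tax — $6,559.32/yr
City property tax — $578.28 × 4 = $2,313.12/yr
Hazard insurance — $1,054.44/yr
Annual escrow total = $6,559.32 + $2,313.12 + $1,054.44 = $9,926.88
Per month = $9,926.88 ÷ 12 = $827.24
Cushion = 2 × $827.24 = $1,654.48
Excess over cushion: $2,280.27 − $1,654.48 = $625.79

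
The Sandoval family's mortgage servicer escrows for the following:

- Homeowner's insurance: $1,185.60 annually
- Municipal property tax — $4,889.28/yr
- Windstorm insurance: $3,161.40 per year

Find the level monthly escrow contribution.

Homeowner's insurance: $1,185.60 per year
Municipal property tax: $4,889.28 per year
Windstorm insurance: $3,161.40 per year
Total annual escrow = $1,185.60 + $4,889.28 + $3,161.40 = $9,236.28
Monthly = $9,236.28 ÷ 12 = $769.69

$769.69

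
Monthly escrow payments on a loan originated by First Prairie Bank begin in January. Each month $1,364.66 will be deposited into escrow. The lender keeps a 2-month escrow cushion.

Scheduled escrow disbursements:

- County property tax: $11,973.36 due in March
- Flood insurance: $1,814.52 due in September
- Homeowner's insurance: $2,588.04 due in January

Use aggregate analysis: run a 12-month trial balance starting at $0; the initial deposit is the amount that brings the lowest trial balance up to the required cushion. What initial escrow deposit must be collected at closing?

$13,196.74

Cushion = 2 × $1,364.66 = $2,729.32
Trial balance (start $0, +$1,364.66 each month, − disbursements):
  Jan: +$1,364.66 − $2,588.04 → -$1,223.38
  Feb: +$1,364.66 → $141.28
  Mar: +$1,364.66 − $11,973.36 → -$10,467.42
  Apr: +$1,364.66 → -$9,102.76
  May: +$1,364.66 → -$7,738.10
  Jun: +$1,364.66 → -$6,373.44
  Jul: +$1,364.66 → -$5,008.78
  Aug: +$1,364.66 → -$3,644.12
  Sep: +$1,364.66 − $1,814.52 → -$4,093.98
  Oct: +$1,364.66 → -$2,729.32
  Nov: +$1,364.66 → -$1,364.66
  Dec: +$1,364.66 → $0.00
Lowest trial balance = -$10,467.42 (Mar)
Initial deposit = cushion − low point = $2,729.32 − (-$10,467.42) = $13,196.74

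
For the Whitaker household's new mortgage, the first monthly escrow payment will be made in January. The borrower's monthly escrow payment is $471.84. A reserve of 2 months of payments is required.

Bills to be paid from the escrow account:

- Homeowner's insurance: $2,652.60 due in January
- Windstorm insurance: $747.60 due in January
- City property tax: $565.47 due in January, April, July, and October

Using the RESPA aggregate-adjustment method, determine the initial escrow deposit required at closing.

Cushion = 2 × $471.84 = $943.68
Trial balance (start $0, +$471.84 each month, − disbursements):
  Jan: +$471.84 − $3,965.67 → -$3,493.83
  Feb: +$471.84 → -$3,021.99
  Mar: +$471.84 → -$2,550.15
  Apr: +$471.84 − $565.47 → -$2,643.78
  May: +$471.84 → -$2,171.94
  Jun: +$471.84 → -$1,700.10
  Jul: +$471.84 − $565.47 → -$1,793.73
  Aug: +$471.84 → -$1,321.89
  Sep: +$471.84 → -$850.05
  Oct: +$471.84 − $565.47 → -$943.68
  Nov: +$471.84 → -$471.84
  Dec: +$471.84 → $0.00
Lowest trial balance = -$3,493.83 (Jan)
Initial deposit = cushion − low point = $943.68 − (-$3,493.83) = $4,437.51

$4,437.51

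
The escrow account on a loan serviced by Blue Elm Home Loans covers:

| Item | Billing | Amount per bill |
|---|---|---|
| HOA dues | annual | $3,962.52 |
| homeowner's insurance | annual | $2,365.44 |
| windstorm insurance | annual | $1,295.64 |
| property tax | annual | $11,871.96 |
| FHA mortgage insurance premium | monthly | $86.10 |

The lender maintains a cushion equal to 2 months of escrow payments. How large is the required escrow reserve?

$3,421.46

HOA dues = $3,962.52 annually
Homeowner's insurance = $2,365.44 annually
Windstorm insurance = $1,295.64 annually
Property tax = $11,871.96 annually
FHA mortgage insurance premium = $86.10 × 12 = $1,033.20 annually
Total per year = $20,528.76
Base monthly escrow = $20,528.76 ÷ 12 = $1,710.73
Reserve = 2 × $1,710.73 = $3,421.46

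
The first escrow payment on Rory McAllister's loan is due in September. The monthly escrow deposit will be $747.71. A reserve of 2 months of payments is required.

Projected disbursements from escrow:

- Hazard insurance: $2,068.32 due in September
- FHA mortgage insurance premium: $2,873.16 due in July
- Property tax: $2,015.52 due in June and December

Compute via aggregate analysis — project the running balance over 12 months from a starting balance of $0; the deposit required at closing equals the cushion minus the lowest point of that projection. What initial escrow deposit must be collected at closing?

$2,816.03

Cushion = 2 × $747.71 = $1,495.42
Trial balance (start $0, +$747.71 each month, − disbursements):
  Sep: +$747.71 − $2,068.32 → -$1,320.61
  Oct: +$747.71 → -$572.90
  Nov: +$747.71 → $174.81
  Dec: +$747.71 − $2,015.52 → -$1,093.00
  Jan: +$747.71 → -$345.29
  Feb: +$747.71 → $402.42
  Mar: +$747.71 → $1,150.13
  Apr: +$747.71 → $1,897.84
  May: +$747.71 → $2,645.55
  Jun: +$747.71 − $2,015.52 → $1,377.74
  Jul: +$747.71 − $2,873.16 → -$747.71
  Aug: +$747.71 → $0.00
Lowest trial balance = -$1,320.61 (Sep)
Initial deposit = cushion − low point = $1,495.42 − (-$1,320.61) = $2,816.03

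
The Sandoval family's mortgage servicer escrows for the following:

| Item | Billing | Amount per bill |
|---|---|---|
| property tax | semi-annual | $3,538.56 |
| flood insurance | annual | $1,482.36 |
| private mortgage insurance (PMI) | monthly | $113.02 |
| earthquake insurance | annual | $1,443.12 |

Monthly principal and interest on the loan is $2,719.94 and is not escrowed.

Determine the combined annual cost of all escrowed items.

$11,358.84

Property tax: $3,538.56 × 2 = $7,077.12 per year
Flood insurance: $1,482.36 per year
Private mortgage insurance (PMI): $113.02 × 12 = $1,356.24 per year
Earthquake insurance: $1,443.12 per year
Total annual escrow = $7,077.12 + $1,482.36 + $1,356.24 + $1,443.12 = $11,358.84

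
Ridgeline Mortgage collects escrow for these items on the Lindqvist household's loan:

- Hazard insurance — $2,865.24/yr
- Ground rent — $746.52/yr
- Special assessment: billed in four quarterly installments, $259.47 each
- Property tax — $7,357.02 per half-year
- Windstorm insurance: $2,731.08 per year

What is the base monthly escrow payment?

$1,841.23

Hazard insurance = $2,865.24 per year
Ground rent = $746.52 per year
Special assessment = $259.47 × 4 = $1,037.88 per year
Property tax = $7,357.02 × 2 = $14,714.04 per year
Windstorm insurance = $2,731.08 per year
Yearly total = $2,865.24 + $746.52 + $1,037.88 + $14,714.04 + $2,731.08 = $22,094.76
Base monthly escrow = $22,094.76 ÷ 12 = $1,841.23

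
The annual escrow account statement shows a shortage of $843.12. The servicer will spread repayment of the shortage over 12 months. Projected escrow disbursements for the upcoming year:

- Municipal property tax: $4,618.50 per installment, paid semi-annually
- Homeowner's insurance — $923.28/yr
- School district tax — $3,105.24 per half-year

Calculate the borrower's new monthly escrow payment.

Municipal property tax: $4,618.50 × 2 = $9,237.00
Homeowner's insurance: $923.28
School district tax: $3,105.24 × 2 = $6,210.48
Yearly total = $9,237.00 + $923.28 + $6,210.48 = $16,370.76
Monthly = $16,370.76 / 12 = $1,364.23
Monthly shortage recovery: $843.12 ÷ 12 = $70.26
New monthly escrow = $1,364.23 + $70.26 = $1,434.49

$1,434.49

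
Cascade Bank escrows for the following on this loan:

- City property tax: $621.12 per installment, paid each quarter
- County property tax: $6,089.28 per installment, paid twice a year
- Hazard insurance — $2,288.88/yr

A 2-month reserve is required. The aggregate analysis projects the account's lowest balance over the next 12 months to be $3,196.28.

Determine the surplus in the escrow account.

$370.96

City property tax — $621.12 × 4 = $2,484.48 annually
County property tax — $6,089.28 × 2 = $12,178.56 annually
Hazard insurance — $2,288.88 annually
Total per year = $16,951.92
Monthly = $16,951.92 / 12 = $1,412.66
Required cushion = 2 × $1,412.66 = $2,825.32
Excess over cushion: $3,196.28 − $2,825.32 = $370.96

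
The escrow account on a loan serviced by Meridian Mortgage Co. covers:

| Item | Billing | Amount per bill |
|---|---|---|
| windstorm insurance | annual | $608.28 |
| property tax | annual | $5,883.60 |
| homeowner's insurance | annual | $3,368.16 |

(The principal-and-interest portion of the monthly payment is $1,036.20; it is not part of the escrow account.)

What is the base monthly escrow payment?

Windstorm insurance: $608.28/yr
Property tax: $5,883.60/yr
Homeowner's insurance: $3,368.16/yr
Total annual escrow = $9,860.04
Per month = $9,860.04 ÷ 12 = $821.67

$821.67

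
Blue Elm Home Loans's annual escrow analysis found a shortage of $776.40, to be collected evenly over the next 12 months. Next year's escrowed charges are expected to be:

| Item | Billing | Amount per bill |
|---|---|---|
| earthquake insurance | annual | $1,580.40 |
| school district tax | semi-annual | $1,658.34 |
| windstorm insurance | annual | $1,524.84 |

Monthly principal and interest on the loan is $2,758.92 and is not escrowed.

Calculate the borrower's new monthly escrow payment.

$599.86

Earthquake insurance — $1,580.40/yr
School district tax — $1,658.34 × 2 = $3,316.68/yr
Windstorm insurance — $1,524.84/yr
Annual escrow total = $6,421.92
Monthly = $6,421.92 / 12 = $535.16
Shortage spread = $776.40 / 12 = $64.70/mo
New monthly escrow = $535.16 + $64.70 = $599.86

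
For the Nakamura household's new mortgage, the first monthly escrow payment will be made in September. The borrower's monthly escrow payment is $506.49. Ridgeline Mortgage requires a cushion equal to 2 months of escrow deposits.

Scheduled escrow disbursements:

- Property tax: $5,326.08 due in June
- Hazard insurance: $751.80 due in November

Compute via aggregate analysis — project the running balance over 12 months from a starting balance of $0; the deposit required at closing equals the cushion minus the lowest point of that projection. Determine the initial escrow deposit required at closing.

$2,025.96

Cushion = 2 × $506.49 = $1,012.98
Trial balance (start $0, +$506.49 each month, − disbursements):
  Sep: +$506.49 → $506.49
  Oct: +$506.49 → $1,012.98
  Nov: +$506.49 − $751.80 → $767.67
  Dec: +$506.49 → $1,274.16
  Jan: +$506.49 → $1,780.65
  Feb: +$506.49 → $2,287.14
  Mar: +$506.49 → $2,793.63
  Apr: +$506.49 → $3,300.12
  May: +$506.49 → $3,806.61
  Jun: +$506.49 − $5,326.08 → -$1,012.98
  Jul: +$506.49 → -$506.49
  Aug: +$506.49 → $0.00
Lowest trial balance = -$1,012.98 (Jun)
Initial deposit = cushion − low point = $1,012.98 − (-$1,012.98) = $2,025.96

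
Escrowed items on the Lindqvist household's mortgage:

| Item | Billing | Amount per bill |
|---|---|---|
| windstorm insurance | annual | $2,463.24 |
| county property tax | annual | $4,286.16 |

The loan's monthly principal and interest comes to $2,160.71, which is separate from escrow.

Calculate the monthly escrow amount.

Windstorm insurance = $2,463.24 per year
County property tax = $4,286.16 per year
Combined annual = $6,749.40
Per month = $6,749.40 ÷ 12 = $562.45

$562.45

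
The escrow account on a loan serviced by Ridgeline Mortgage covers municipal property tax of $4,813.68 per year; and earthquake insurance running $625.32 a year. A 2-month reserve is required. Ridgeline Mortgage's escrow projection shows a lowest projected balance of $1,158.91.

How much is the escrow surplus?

$252.41

Municipal property tax: $4,813.68
Earthquake insurance: $625.32
Yearly total = $5,439.00
Monthly = $5,439.00 / 12 = $453.25
Cushion = 2 × $453.25 = $906.50
Excess over cushion: $1,158.91 − $906.50 = $252.41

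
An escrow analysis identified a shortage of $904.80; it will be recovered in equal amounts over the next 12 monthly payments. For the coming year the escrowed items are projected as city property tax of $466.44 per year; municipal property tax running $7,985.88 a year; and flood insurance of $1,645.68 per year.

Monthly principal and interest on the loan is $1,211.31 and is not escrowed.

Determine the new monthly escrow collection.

$916.90

City property tax: $466.44 per year
Municipal property tax: $7,985.88 per year
Flood insurance: $1,645.68 per year
Combined annual = $10,098.00
Per month = $10,098.00 / 12 = $841.50
Shortage per month = $904.80 / 12 = $75.40
New monthly escrow = $841.50 + $75.40 = $916.90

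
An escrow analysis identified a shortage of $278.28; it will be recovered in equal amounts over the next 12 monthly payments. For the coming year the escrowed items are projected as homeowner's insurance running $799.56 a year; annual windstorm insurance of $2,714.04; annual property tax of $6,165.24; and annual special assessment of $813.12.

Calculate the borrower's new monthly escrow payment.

Homeowner's insurance = $799.56 annually
Windstorm insurance = $2,714.04 annually
Property tax = $6,165.24 annually
Special assessment = $813.12 annually
Annual escrow total = $799.56 + $2,714.04 + $6,165.24 + $813.12 = $10,491.96
Monthly escrow = $10,491.96 / 12 = $874.33
Monthly shortage recovery: $278.28 ÷ 12 = $23.19
Adjusted monthly = $874.33 + $23.19 = $897.52

$897.52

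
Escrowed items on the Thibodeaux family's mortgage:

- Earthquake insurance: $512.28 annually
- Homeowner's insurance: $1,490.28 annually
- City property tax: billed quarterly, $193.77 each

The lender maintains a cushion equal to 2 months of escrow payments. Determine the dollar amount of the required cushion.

$462.94

Earthquake insurance = $512.28/yr
Homeowner's insurance = $1,490.28/yr
City property tax = $193.77 × 4 = $775.08/yr
Annual escrow total = $512.28 + $1,490.28 + $775.08 = $2,777.64
Base monthly escrow = $2,777.64 ÷ 12 = $231.47
Cushion = 2 × $231.47 = $462.94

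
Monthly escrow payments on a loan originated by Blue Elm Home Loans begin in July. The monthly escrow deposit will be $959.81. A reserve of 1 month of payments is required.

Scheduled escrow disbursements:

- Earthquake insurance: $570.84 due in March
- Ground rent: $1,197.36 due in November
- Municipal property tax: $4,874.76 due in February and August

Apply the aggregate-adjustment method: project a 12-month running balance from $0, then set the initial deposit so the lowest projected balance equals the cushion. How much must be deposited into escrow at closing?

$4,228.21

Cushion = 1 × $959.81 = $959.81
Trial balance (start $0, +$959.81 each month, − disbursements):
  Jul: +$959.81 → $959.81
  Aug: +$959.81 − $4,874.76 → -$2,955.14
  Sep: +$959.81 → -$1,995.33
  Oct: +$959.81 → -$1,035.52
  Nov: +$959.81 − $1,197.36 → -$1,273.07
  Dec: +$959.81 → -$313.26
  Jan: +$959.81 → $646.55
  Feb: +$959.81 − $4,874.76 → -$3,268.40
  Mar: +$959.81 − $570.84 → -$2,879.43
  Apr: +$959.81 → -$1,919.62
  May: +$959.81 → -$959.81
  Jun: +$959.81 → $0.00
Lowest trial balance = -$3,268.40 (Feb)
Initial deposit = cushion − low point = $959.81 − (-$3,268.40) = $4,228.21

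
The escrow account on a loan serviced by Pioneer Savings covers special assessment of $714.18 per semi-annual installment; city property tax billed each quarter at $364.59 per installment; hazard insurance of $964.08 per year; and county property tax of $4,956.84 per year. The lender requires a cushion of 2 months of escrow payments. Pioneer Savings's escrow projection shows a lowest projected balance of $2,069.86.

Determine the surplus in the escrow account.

$601.92

Special assessment = $714.18 × 2 = $1,428.36
City property tax = $364.59 × 4 = $1,458.36
Hazard insurance = $964.08
County property tax = $4,956.84
Annual escrow total = $8,807.64
Monthly = $8,807.64 ÷ 12 = $733.97
Required cushion = 2 × $733.97 = $1,467.94
Excess over cushion: $2,069.86 − $1,467.94 = $601.92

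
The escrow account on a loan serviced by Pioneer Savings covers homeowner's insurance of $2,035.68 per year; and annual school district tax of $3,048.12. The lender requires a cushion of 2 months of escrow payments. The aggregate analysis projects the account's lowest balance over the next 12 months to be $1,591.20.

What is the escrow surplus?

Homeowner's insurance = $2,035.68 annually
School district tax = $3,048.12 annually
Total per year = $2,035.68 + $3,048.12 = $5,083.80
Base monthly escrow = $5,083.80 ÷ 12 = $423.65
Required cushion = 2 × $423.65 = $847.30
Excess over cushion: $1,591.20 − $847.30 = $743.90

$743.90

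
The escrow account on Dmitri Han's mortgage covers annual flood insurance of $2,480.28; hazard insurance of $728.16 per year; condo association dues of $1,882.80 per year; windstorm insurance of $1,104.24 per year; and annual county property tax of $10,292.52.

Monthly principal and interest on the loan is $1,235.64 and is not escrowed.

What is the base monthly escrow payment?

$1,374.00

Flood insurance — $2,480.28/yr
Hazard insurance — $728.16/yr
Condo association dues — $1,882.80/yr
Windstorm insurance — $1,104.24/yr
County property tax — $10,292.52/yr
Total annual escrow = $2,480.28 + $728.16 + $1,882.80 + $1,104.24 + $10,292.52 = $16,488.00
Per month = $16,488.00 / 12 = $1,374.00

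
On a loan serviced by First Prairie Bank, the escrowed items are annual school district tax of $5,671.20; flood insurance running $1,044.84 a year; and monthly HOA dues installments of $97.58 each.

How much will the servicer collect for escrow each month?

School district tax — $5,671.20 annually
Flood insurance — $1,044.84 annually
HOA dues — $97.58 × 12 = $1,170.96 annually
Total per year = $7,887.00
Monthly = $7,887.00 ÷ 12 = $657.25

$657.25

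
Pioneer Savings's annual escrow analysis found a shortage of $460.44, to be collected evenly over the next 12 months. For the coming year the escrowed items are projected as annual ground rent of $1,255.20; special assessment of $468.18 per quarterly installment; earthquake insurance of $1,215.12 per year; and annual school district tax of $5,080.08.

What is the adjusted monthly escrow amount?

$823.63

Ground rent — $1,255.20 annually
Special assessment — $468.18 × 4 = $1,872.72 annually
Earthquake insurance — $1,215.12 annually
School district tax — $5,080.08 annually
Total annual escrow = $1,255.20 + $1,872.72 + $1,215.12 + $5,080.08 = $9,423.12
Monthly = $9,423.12 ÷ 12 = $785.26
Monthly shortage recovery: $460.44 / 12 = $38.37
Adjusted monthly = $785.26 + $38.37 = $823.63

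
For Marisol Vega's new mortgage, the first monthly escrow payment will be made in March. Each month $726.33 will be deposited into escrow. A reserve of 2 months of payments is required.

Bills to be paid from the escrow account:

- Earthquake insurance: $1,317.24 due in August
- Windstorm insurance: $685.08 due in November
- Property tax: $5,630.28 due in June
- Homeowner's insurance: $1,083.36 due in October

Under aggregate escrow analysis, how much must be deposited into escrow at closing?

Cushion = 2 × $726.33 = $1,452.66
Trial balance (start $0, +$726.33 each month, − disbursements):
  Mar: +$726.33 → $726.33
  Apr: +$726.33 → $1,452.66
  May: +$726.33 → $2,178.99
  Jun: +$726.33 − $5,630.28 → -$2,724.96
  Jul: +$726.33 → -$1,998.63
  Aug: +$726.33 − $1,317.24 → -$2,589.54
  Sep: +$726.33 → -$1,863.21
  Oct: +$726.33 − $1,083.36 → -$2,220.24
  Nov: +$726.33 − $685.08 → -$2,178.99
  Dec: +$726.33 → -$1,452.66
  Jan: +$726.33 → -$726.33
  Feb: +$726.33 → $0.00
Lowest trial balance = -$2,724.96 (Jun)
Initial deposit = cushion − low point = $1,452.66 − (-$2,724.96) = $4,177.62

$4,177.62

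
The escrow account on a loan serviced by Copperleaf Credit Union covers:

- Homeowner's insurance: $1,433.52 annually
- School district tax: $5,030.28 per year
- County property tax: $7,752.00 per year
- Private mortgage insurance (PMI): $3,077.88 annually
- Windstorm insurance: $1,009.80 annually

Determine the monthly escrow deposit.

Homeowner's insurance = $1,433.52/yr
School district tax = $5,030.28/yr
County property tax = $7,752.00/yr
Private mortgage insurance (PMI) = $3,077.88/yr
Windstorm insurance = $1,009.80/yr
Total per year = $1,433.52 + $5,030.28 + $7,752.00 + $3,077.88 + $1,009.80 = $18,303.48
Base monthly escrow = $18,303.48 / 12 = $1,525.29

$1,525.29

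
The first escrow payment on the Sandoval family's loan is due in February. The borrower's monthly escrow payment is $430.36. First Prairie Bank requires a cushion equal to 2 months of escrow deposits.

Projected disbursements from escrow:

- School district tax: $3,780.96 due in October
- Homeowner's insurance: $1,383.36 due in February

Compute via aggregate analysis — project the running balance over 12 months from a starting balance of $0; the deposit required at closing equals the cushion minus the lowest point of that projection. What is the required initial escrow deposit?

$2,151.80

Cushion = 2 × $430.36 = $860.72
Trial balance (start $0, +$430.36 each month, − disbursements):
  Feb: +$430.36 − $1,383.36 → -$953.00
  Mar: +$430.36 → -$522.64
  Apr: +$430.36 → -$92.28
  May: +$430.36 → $338.08
  Jun: +$430.36 → $768.44
  Jul: +$430.36 → $1,198.80
  Aug: +$430.36 → $1,629.16
  Sep: +$430.36 → $2,059.52
  Oct: +$430.36 − $3,780.96 → -$1,291.08
  Nov: +$430.36 → -$860.72
  Dec: +$430.36 → -$430.36
  Jan: +$430.36 → $0.00
Lowest trial balance = -$1,291.08 (Oct)
Initial deposit = cushion − low point = $860.72 − (-$1,291.08) = $2,151.80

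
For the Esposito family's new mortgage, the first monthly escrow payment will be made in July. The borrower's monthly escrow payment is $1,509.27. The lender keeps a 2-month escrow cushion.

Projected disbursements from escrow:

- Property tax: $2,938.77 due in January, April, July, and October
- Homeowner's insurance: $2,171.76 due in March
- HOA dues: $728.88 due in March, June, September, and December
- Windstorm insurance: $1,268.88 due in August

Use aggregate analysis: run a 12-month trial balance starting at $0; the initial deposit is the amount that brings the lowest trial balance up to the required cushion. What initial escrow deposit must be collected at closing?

$5,308.20

Cushion = 2 × $1,509.27 = $3,018.54
Trial balance (start $0, +$1,509.27 each month, − disbursements):
  Jul: +$1,509.27 − $2,938.77 → -$1,429.50
  Aug: +$1,509.27 − $1,268.88 → -$1,189.11
  Sep: +$1,509.27 − $728.88 → -$408.72
  Oct: +$1,509.27 − $2,938.77 → -$1,838.22
  Nov: +$1,509.27 → -$328.95
  Dec: +$1,509.27 − $728.88 → $451.44
  Jan: +$1,509.27 − $2,938.77 → -$978.06
  Feb: +$1,509.27 → $531.21
  Mar: +$1,509.27 − $2,900.64 → -$860.16
  Apr: +$1,509.27 − $2,938.77 → -$2,289.66
  May: +$1,509.27 → -$780.39
  Jun: +$1,509.27 − $728.88 → $0.00
Lowest trial balance = -$2,289.66 (Apr)
Initial deposit = cushion − low point = $3,018.54 − (-$2,289.66) = $5,308.20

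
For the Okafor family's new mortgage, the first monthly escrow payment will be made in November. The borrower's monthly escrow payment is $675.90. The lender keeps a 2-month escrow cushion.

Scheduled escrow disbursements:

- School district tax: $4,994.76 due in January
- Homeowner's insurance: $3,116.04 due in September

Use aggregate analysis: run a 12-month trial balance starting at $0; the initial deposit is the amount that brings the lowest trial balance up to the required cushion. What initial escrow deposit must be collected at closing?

Cushion = 2 × $675.90 = $1,351.80
Trial balance (start $0, +$675.90 each month, − disbursements):
  Nov: +$675.90 → $675.90
  Dec: +$675.90 → $1,351.80
  Jan: +$675.90 − $4,994.76 → -$2,967.06
  Feb: +$675.90 → -$2,291.16
  Mar: +$675.90 → -$1,615.26
  Apr: +$675.90 → -$939.36
  May: +$675.90 → -$263.46
  Jun: +$675.90 → $412.44
  Jul: +$675.90 → $1,088.34
  Aug: +$675.90 → $1,764.24
  Sep: +$675.90 − $3,116.04 → -$675.90
  Oct: +$675.90 → $0.00
Lowest trial balance = -$2,967.06 (Jan)
Initial deposit = cushion − low point = $1,351.80 − (-$2,967.06) = $4,318.86

$4,318.86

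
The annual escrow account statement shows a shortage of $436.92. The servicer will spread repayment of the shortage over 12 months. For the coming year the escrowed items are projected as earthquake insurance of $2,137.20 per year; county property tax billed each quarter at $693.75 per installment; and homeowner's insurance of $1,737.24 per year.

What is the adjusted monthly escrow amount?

Earthquake insurance: $2,137.20/yr
County property tax: $693.75 × 4 = $2,775.00/yr
Homeowner's insurance: $1,737.24/yr
Annual escrow total = $2,137.20 + $2,775.00 + $1,737.24 = $6,649.44
Monthly = $6,649.44 / 12 = $554.12
Shortage per month = $436.92 / 12 = $36.41
New monthly escrow = $554.12 + $36.41 = $590.53

$590.53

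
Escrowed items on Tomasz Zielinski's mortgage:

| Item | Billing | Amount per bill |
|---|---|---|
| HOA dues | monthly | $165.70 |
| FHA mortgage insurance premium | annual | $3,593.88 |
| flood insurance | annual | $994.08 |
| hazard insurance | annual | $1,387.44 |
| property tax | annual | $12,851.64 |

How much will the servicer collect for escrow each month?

$1,734.62

HOA dues: $165.70 × 12 = $1,988.40/yr
FHA mortgage insurance premium: $3,593.88/yr
Flood insurance: $994.08/yr
Hazard insurance: $1,387.44/yr
Property tax: $12,851.64/yr
Total per year = $20,815.44
Monthly = $20,815.44 / 12 = $1,734.62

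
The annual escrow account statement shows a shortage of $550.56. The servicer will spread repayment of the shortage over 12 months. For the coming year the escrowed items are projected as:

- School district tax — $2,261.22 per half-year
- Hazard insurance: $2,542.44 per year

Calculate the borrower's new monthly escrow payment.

$634.62

School district tax = $2,261.22 × 2 = $4,522.44
Hazard insurance = $2,542.44
Annual escrow total = $4,522.44 + $2,542.44 = $7,064.88
Base monthly escrow = $7,064.88 ÷ 12 = $588.74
Shortage per month = $550.56 / 12 = $45.88
New monthly escrow = $588.74 + $45.88 = $634.62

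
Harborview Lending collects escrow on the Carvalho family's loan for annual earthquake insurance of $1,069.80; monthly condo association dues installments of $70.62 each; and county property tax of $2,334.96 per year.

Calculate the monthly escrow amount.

Earthquake insurance — $1,069.80 annually
Condo association dues — $70.62 × 12 = $847.44 annually
County property tax — $2,334.96 annually
Combined annual = $4,252.20
Base monthly escrow = $4,252.20 ÷ 12 = $354.35

$354.35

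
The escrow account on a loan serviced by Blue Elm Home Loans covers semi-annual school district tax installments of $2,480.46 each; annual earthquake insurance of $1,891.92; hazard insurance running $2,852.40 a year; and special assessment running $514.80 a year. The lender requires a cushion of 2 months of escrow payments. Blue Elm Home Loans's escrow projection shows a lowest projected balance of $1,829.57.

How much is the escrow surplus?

$126.23

School district tax = $2,480.46 × 2 = $4,960.92
Earthquake insurance = $1,891.92
Hazard insurance = $2,852.40
Special assessment = $514.80
Total per year = $10,220.04
Per month = $10,220.04 / 12 = $851.67
Cushion = 2 × $851.67 = $1,703.34
Excess over cushion: $1,829.57 − $1,703.34 = $126.23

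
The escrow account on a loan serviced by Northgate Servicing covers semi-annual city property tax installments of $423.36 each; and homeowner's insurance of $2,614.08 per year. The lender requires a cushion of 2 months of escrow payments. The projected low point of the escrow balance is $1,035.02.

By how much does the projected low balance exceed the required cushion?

$458.22

City property tax — $423.36 × 2 = $846.72
Homeowner's insurance — $2,614.08
Total annual escrow = $3,460.80
Per month = $3,460.80 ÷ 12 = $288.40
Required cushion = 2 × $288.40 = $576.80
Surplus = $1,035.02 − $576.80 = $458.22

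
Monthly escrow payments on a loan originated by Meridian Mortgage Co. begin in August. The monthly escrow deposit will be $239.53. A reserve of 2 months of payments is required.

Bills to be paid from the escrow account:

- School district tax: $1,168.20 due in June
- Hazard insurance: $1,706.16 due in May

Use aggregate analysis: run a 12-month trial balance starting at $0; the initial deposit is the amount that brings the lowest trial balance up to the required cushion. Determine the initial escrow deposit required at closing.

Cushion = 2 × $239.53 = $479.06
Trial balance (start $0, +$239.53 each month, − disbursements):
  Aug: +$239.53 → $239.53
  Sep: +$239.53 → $479.06
  Oct: +$239.53 → $718.59
  Nov: +$239.53 → $958.12
  Dec: +$239.53 → $1,197.65
  Jan: +$239.53 → $1,437.18
  Feb: +$239.53 → $1,676.71
  Mar: +$239.53 → $1,916.24
  Apr: +$239.53 → $2,155.77
  May: +$239.53 − $1,706.16 → $689.14
  Jun: +$239.53 − $1,168.20 → -$239.53
  Jul: +$239.53 → $0.00
Lowest trial balance = -$239.53 (Jun)
Initial deposit = cushion − low point = $479.06 − (-$239.53) = $718.59

$718.59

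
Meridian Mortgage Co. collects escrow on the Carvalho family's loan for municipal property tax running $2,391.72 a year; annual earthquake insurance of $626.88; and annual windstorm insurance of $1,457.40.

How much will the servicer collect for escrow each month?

$373.00

Municipal property tax — $2,391.72 annually
Earthquake insurance — $626.88 annually
Windstorm insurance — $1,457.40 annually
Total per year = $4,476.00
Per month = $4,476.00 / 12 = $373.00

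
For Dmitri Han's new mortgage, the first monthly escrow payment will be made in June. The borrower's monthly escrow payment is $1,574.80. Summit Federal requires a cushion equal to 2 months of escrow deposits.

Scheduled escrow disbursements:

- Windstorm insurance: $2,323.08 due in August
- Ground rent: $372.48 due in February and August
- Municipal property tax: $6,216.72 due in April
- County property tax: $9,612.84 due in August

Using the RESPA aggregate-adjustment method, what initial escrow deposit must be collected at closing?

$10,733.60

Cushion = 2 × $1,574.80 = $3,149.60
Trial balance (start $0, +$1,574.80 each month, − disbursements):
  Jun: +$1,574.80 → $1,574.80
  Jul: +$1,574.80 → $3,149.60
  Aug: +$1,574.80 − $12,308.40 → -$7,584.00
  Sep: +$1,574.80 → -$6,009.20
  Oct: +$1,574.80 → -$4,434.40
  Nov: +$1,574.80 → -$2,859.60
  Dec: +$1,574.80 → -$1,284.80
  Jan: +$1,574.80 → $290.00
  Feb: +$1,574.80 − $372.48 → $1,492.32
  Mar: +$1,574.80 → $3,067.12
  Apr: +$1,574.80 − $6,216.72 → -$1,574.80
  May: +$1,574.80 → $0.00
Lowest trial balance = -$7,584.00 (Aug)
Initial deposit = cushion − low point = $3,149.60 − (-$7,584.00) = $10,733.60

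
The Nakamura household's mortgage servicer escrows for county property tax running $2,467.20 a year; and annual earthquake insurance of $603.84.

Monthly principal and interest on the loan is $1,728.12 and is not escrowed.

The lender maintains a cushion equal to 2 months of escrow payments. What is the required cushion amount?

County property tax = $2,467.20 annually
Earthquake insurance = $603.84 annually
Yearly total = $3,071.04
Base monthly escrow = $3,071.04 / 12 = $255.92
Cushion = 2 × $255.92 = $511.84

$511.84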